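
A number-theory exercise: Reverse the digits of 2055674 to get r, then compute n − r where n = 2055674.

Reverse of 2055674 is 4765502.
2055674 − 4765502 = -2709828

-2709828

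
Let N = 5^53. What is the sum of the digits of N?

119

5^53 = 11102230246251565404236316680908203125
Sum of its 38 digits: 119.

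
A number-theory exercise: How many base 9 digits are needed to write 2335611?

7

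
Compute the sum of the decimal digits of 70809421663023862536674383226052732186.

7+0+8+0+9+4+2+1+6+6+3+0+2+3+8+6+2+5+3+6+6+7+4+3+8+3+2+2+6+0+5+2+7+3+2+1+8+6 = 156

156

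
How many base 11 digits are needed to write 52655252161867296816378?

52655252161867296816378 in base 11 is 712A5677A8098616419489, which has 22 digits.

22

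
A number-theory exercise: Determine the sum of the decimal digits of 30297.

21

3+0+2+9+7 = 21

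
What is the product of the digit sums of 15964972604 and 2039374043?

S(15964972604) = 1+5+9+6+4+9+7+2+6+0+4 = 53.
S(2039374043) = 2+0+3+9+3+7+4+0+4+3 = 35.
53 · 35 = 1855.

1855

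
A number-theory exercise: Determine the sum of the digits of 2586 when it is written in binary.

2586 in base 2 is 101000011010.
Digit sum: 1+0+1+0+0+0+0+1+1+0+1+0 = 5.

5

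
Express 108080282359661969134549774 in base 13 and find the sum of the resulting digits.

108080282359661969134549774 in base 13 is 2785C47750C7C86621337882.
Digit sum: 2+7+8+5+12+4+7+7+5+0+12+7+12+8+6+6+2+1+3+3+7+8+8+2 = 142.

142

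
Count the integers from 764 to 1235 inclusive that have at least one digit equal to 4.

The integers in [764, 1235] that have at least one digit equal to 4: 764, 774, 784, 794, 804, 814, …, 1224, 1234.
84 qualify.

84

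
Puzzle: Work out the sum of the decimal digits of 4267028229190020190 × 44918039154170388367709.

4267028229190020190 × 44918039154170388367709 = 191666541070707664575410431547366854044710
Sum of its 42 digits: 170.

170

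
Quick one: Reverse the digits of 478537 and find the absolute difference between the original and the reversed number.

Reverse of 478537 is 735874.
|478537 − 735874| = 257337

257337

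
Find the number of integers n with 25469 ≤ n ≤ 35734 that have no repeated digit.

3103

The integers in [25469, 35734] that have no repeated digit: 25469, 25470, 25471, 25473, 25476, 25478, …, 35728, 35729.
3103 qualify.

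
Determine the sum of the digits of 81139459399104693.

8+1+1+3+9+4+5+9+3+9+9+1+0+4+6+9+3 = 84

84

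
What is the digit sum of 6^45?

6^45 = 103945637534048876111514866313854976
Sum of its 36 digits: 162.

162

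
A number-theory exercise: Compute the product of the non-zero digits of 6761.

252

6×7×6×1 = 252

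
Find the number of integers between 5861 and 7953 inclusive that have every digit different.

1067

The integers in [5861, 7953] that have every digit different: 5861, 5862, 5863, 5864, 5867, 5869, …, 7952, 7953.
1067 qualify.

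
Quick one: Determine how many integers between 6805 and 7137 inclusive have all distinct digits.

183

The integers in [6805, 7137] that have all distinct digits: 6805, 6807, 6809, 6810, 6812, 6813, …, 7135, 7136.
183 qualify.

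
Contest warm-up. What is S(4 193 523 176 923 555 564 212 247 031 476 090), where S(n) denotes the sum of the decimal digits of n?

133

4+1+9+3+5+2+3+1+7+6+9+2+3+5+5+5+5+6+4+2+1+2+2+4+7+0+3+1+4+7+6+0+9+0 = 133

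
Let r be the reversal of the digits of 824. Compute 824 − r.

396

Reverse of 824 is 428.
824 − 428 = 396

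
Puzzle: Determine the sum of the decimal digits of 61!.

61! = 507580213877224798800856812176625227226004528988036003099405939480985600000000000000
Sum of its 84 digits: 315.

315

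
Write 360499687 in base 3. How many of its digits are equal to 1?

7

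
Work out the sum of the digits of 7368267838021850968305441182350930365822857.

191

7+3+6+8+2+6+7+8+3+8+0+2+1+8+5+0+9+6+8+3+0+5+4+4+1+1+8+2+3+5+0+9+3+0+3+6+5+8+2+2+8+5+7 = 191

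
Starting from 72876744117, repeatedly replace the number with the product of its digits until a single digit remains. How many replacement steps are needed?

6

72876744117 → 3687936 → 163296 → 1944 → 144 → 16 → 6 (6 steps)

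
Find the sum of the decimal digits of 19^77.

442

19^77 = 291089991465885207157110469823613808301508452017686087349124177032138857687247167996791522348031139
Sum of its 99 digits: 442.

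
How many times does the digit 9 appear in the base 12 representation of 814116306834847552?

1

814116306834847552 in base 12 is 44A1068A4B15B7194.
The digit 9 appears 1 time.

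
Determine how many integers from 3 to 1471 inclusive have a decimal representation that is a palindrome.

111

The integers in [3, 1471] that have a decimal representation that is a palindrome: 3, 4, 5, 6, 7, 8, …, 1331, 1441.
111 qualify.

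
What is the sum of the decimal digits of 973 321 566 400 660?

58

9+7+3+3+2+1+5+6+6+4+0+0+6+6+0 = 58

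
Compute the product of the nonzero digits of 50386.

5×3×8×6 = 720

720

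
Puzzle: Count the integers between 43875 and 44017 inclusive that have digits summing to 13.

2

The integers in [43875, 44017] that have digits summing to 13: 44005, 44014.
2 qualify.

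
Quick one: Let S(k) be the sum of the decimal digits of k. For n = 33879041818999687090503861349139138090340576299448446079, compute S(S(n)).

12

First digit sum: 273.
2+7+3 = 12.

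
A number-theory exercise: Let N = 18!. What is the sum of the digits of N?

18! = 6402373705728000
Sum of its 16 digits: 54.

54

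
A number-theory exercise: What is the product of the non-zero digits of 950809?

9×5×8×9 = 3240

3240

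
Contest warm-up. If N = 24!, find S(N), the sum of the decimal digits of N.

24! = 620448401733239439360000
Sum of its 24 digits: 81.

81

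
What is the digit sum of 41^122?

41^122 = 57495058448642675121833700069453354444104895837831238138963411573526472546207747549020000139175990425090045833676459911850666089549522048935503867302089541104282832752724730312973819618641243174481
Sum of its 197 digits: 844.

844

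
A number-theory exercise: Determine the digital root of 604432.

6+0+4+4+3+2 = 19
1+9 = 10
1+0 = 1

1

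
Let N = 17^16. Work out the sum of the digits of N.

109

17^16 = 48661191875666868481
Sum of its 20 digits: 109.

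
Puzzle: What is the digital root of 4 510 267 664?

4+5+1+0+2+6+7+6+6+4 = 41
4+1 = 5

5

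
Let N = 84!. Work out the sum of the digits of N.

477

84! = 3314240134565353266999387579130131288000666286242049487118846032383059131291716864129885722968716753156177920000000000000000000
Sum of its 127 digits: 477.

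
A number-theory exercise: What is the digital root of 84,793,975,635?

3

8+4+7+9+3+9+7+5+6+3+5 = 66
6+6 = 12
1+2 = 3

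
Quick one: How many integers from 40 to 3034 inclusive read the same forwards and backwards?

The integers in [40, 3034] that read the same forwards and backwards: 44, 55, 66, 77, 88, 99, …, 2992, 3003.
117 qualify.

117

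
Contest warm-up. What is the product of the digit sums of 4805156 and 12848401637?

1276

S(4805156) = 4+8+0+5+1+5+6 = 29.
S(12848401637) = 1+2+8+4+8+4+0+1+6+3+7 = 44.
29 · 44 = 1276.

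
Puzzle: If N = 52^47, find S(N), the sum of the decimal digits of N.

355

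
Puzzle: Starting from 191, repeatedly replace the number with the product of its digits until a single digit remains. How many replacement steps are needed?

1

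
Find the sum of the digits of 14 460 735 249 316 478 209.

85

1+4+4+6+0+7+3+5+2+4+9+3+1+6+4+7+8+2+0+9 = 85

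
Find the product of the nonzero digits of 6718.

336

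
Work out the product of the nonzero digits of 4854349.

4×8×5×4×3×4×9 = 69120

69120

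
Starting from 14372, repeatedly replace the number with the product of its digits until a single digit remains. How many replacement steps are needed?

14372 → 168 → 48 → 32 → 6 (4 steps)

4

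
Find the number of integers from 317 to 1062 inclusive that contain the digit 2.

147

The integers in [317, 1062] that contain the digit 2: 320, 321, 322, 323, 324, 325, …, 1052, 1062.
147 qualify.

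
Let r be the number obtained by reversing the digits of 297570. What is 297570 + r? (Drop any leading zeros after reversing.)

Reverse of 297570 is 75792.
297570 + 75792 = 373362

373362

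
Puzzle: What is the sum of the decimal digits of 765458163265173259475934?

7+6+5+4+5+8+1+6+3+2+6+5+1+7+3+2+5+9+4+7+5+9+3+4 = 117

117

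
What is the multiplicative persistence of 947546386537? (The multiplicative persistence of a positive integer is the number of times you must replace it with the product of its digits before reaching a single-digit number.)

947546386537 → 457228800 → 0 (2 steps)

2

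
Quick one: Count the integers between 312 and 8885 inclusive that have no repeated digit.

The integers in [312, 8885] that have no repeated digit: 312, 314, 315, 316, 317, 318, …, 8795, 8796.
4471 qualify.

4471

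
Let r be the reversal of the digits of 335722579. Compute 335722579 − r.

-639504954

Reverse of 335722579 is 975227533.
335722579 − 975227533 = -639504954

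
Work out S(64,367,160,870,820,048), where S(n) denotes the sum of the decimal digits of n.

6+4+3+6+7+1+6+0+8+7+0+8+2+0+0+4+8 = 70

70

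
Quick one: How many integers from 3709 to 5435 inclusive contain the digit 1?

497

The integers in [3709, 5435] that contain the digit 1: 3710, 3711, 3712, 3713, 3714, 3715, …, 5421, 5431.
497 qualify.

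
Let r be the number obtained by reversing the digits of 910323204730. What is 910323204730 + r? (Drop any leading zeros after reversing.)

Reverse of 910323204730 is 37402323019.
910323204730 + 37402323019 = 947725527749

947725527749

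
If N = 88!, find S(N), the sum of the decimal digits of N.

88! = 185482642257398439114796845645546284380220968949399346684421580986889562184028199319100141244804501828416633516851200000000000000000000
Sum of its 135 digits: 531.

531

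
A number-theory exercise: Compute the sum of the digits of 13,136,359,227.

1+3+1+3+6+3+5+9+2+2+7 = 42

42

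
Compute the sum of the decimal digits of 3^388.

3^388 = 132753760222777929652518852658968344964931101689157057439812177098233078651408028655258624248876421198505482894291851610746874616508369822227011247635269497513289876625552626147480686161
Sum of its 186 digits: 864.

864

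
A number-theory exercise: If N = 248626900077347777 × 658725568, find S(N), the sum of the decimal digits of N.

134

248626900077347777 × 658725568 = 163776895973530158337862336
Sum of its 27 digits: 134.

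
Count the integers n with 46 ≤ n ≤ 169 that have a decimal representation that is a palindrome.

The integers in [46, 169] that have a decimal representation that is a palindrome: 55, 66, 77, 88, 99, 101, …, 151, 161.
12 qualify.

12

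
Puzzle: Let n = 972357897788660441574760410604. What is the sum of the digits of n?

9+7+2+3+5+7+8+9+7+7+8+8+6+6+0+4+4+1+5+7+4+7+6+0+4+1+0+6+0+4 = 145

145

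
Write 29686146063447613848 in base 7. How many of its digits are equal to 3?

5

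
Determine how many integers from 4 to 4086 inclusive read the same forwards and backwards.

136

The integers in [4, 4086] that read the same forwards and backwards: 4, 5, 6, 7, 8, 9, …, 3993, 4004.
136 qualify.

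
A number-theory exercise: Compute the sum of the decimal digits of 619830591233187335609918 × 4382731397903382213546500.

214

619830591233187335609918 × 4382731397903382213546500 = 2716550993578707015692436355591244306499354187000
Sum of its 49 digits: 214.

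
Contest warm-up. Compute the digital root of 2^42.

1

The digital root of n equals n mod 9 (or 9 when 9 | n), so we need 2^42 mod 9.
2^42 ≡ 1 (mod 9), so the digital root is 1.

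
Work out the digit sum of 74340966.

7+4+3+4+0+9+6+6 = 39

39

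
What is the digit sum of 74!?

74! = 330788544151938641225953028221253782145683251820934971170611926835411235700971565459250872320000000000000000
Sum of its 108 digits: 378.

378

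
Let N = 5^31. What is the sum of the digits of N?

104

5^31 = 4656612873077392578125
Sum of its 22 digits: 104.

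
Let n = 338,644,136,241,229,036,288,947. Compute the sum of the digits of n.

3+3+8+6+4+4+1+3+6+2+4+1+2+2+9+0+3+6+2+8+8+9+4+7 = 105

105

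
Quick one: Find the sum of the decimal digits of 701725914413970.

60

7+0+1+7+2+5+9+1+4+4+1+3+9+7+0 = 60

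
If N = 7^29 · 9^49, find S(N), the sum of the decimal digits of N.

297

7^29 · 9^49 = 184385227269081072117401268797225367732428428777230314164722925211854623
Sum of its 72 digits: 297.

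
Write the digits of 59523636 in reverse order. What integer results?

Reversing 59523636 gives 63632595.

63632595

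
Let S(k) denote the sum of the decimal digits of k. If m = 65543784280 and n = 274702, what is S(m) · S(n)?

1144

S(65543784280) = 6+5+5+4+3+7+8+4+2+8+0 = 52.
S(274702) = 2+7+4+7+0+2 = 22.
52 · 22 = 1144.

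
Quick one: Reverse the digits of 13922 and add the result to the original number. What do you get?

36853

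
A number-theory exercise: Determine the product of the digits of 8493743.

72576

8×4×9×3×7×4×3 = 72576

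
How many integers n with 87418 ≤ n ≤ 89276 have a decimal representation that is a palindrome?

The integers in [87418, 89276] that have a decimal representation that is a palindrome: 87478, 87578, 87678, 87778, 87878, 87978, …, 89098, 89198.
18 qualify.

18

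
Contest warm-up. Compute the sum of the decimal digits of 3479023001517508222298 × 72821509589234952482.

193

3479023001517508222298 × 72821509589234952482 = 253347706866176191650601778938806322843636
Sum of its 42 digits: 193.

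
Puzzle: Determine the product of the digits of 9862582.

9×8×6×2×5×8×2 = 69120

69120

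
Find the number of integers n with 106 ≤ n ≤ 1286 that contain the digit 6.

308

The integers in [106, 1286] that contain the digit 6: 106, 116, 126, 136, 146, 156, …, 1276, 1286.
308 qualify.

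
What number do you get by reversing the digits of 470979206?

Reversing 470979206 gives 602979074.

602979074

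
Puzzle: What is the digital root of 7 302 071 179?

7+3+0+2+0+7+1+1+7+9 = 37
3+7 = 10
1+0 = 1

1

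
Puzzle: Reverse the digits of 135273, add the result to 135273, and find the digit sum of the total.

24

Reversal of 135273 is 372531; 135273 + 372531 = 507804.
Digit sum of 507804: 5+0+7+8+0+4 = 24.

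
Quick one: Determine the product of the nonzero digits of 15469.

1080

1×5×4×6×9 = 1080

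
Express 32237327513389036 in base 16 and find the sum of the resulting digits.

32237327513389036 in base 16 is 7287ADB6F187EC.
Digit sum: 7+2+8+7+10+13+11+6+15+1+8+7+14+12 = 121.

121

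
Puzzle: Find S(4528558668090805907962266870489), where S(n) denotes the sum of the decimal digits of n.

4+5+2+8+5+5+8+6+6+8+0+9+0+8+0+5+9+0+7+9+6+2+2+6+6+8+7+0+4+8+9 = 162

162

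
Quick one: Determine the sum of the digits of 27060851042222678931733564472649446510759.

2+7+0+6+0+8+5+1+0+4+2+2+2+2+6+7+8+9+3+1+7+3+3+5+6+4+4+7+2+6+4+9+4+4+6+5+1+0+7+5+9 = 176

176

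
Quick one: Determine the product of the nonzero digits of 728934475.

7×2×8×9×3×4×4×7×5 = 1693440

1693440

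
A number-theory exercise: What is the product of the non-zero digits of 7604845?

26880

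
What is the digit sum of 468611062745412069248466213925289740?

154

4+6+8+6+1+1+0+6+2+7+4+5+4+1+2+0+6+9+2+4+8+4+6+6+2+1+3+9+2+5+2+8+9+7+4+0 = 154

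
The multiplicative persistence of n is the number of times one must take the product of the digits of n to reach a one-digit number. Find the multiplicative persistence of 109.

1

109 → 0 (1 step)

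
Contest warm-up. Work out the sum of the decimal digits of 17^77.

422

17^77 = 55535021728811962093921354579813622199526680265090330124204054760625907979684186739116950573777
Sum of its 95 digits: 422.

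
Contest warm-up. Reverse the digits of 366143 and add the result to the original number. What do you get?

707806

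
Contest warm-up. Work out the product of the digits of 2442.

2×4×4×2 = 64

64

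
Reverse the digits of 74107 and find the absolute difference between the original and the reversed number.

3960

Reverse of 74107 is 70147.
|74107 − 70147| = 3960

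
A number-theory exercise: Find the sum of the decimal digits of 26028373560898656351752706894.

141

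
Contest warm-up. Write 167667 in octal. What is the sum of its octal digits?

167667 in base 8 is 507363.
Digit sum: 5+0+7+3+6+3 = 24.

24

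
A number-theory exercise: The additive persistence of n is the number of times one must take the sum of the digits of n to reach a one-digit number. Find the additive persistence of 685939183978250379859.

685939183978250379859 → 124 → 7 (2 steps)

2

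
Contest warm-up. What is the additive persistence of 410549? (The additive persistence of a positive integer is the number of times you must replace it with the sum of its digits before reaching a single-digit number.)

2

410549 → 23 → 5 (2 steps)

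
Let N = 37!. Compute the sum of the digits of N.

153

37! = 13763753091226345046315979581580902400000000
Sum of its 44 digits: 153.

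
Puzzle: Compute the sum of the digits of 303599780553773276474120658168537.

156

3+0+3+5+9+9+7+8+0+5+5+3+7+7+3+2+7+6+4+7+4+1+2+0+6+5+8+1+6+8+5+3+7 = 156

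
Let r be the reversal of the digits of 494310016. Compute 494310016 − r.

-115703478

Reverse of 494310016 is 610013494.
494310016 − 610013494 = -115703478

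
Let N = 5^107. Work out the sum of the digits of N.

5^107 = 616297582203915472977912941627176741932192527428924222476780414581298828125
Sum of its 75 digits: 344.

344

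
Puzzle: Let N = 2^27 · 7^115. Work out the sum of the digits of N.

470

2^27 · 7^115 = 2061030812585178320318697482234475790051167587647252574670031980199227273176279933617284471898780681109504
Sum of its 106 digits: 470.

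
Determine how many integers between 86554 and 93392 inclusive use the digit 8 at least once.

4334

The integers in [86554, 93392] that use the digit 8 at least once: 86554, 86555, 86556, 86557, 86558, 86559, …, 93388, 93389.
4334 qualify.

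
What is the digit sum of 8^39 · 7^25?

227

8^39 · 7^25 = 222823244190746960634688391979003440901520725001952559104
Sum of its 57 digits: 227.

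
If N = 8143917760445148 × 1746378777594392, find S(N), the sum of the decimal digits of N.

99

8143917760445148 × 1746378777594392 = 14222365143315456105290508410016
Sum of its 32 digits: 99.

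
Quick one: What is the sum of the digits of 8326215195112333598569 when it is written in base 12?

105

8326215195112333598569 in base 12 is 2208A8B0B3735A5B41121.
Digit sum: 2+2+0+8+10+8+11+0+11+3+7+3+5+10+5+11+4+1+1+2+1 = 105.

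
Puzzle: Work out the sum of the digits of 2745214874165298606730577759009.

146

2+7+4+5+2+1+4+8+7+4+1+6+5+2+9+8+6+0+6+7+3+0+5+7+7+7+5+9+0+0+9 = 146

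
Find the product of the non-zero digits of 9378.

1512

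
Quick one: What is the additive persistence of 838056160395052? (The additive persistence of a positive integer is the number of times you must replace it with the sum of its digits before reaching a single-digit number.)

2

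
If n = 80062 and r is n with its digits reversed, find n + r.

Reverse of 80062 is 26008.
80062 + 26008 = 106070

106070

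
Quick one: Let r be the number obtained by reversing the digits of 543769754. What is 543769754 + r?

1001737099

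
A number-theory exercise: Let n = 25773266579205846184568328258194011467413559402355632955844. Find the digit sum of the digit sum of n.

17

First digit sum: 269.
2+6+9 = 17.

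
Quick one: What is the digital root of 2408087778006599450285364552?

2+4+0+8+0+8+7+7+7+8+0+0+6+5+9+9+4+5+0+2+8+5+3+6+4+5+5+2 = 129
1+2+9 = 12
1+2 = 3

3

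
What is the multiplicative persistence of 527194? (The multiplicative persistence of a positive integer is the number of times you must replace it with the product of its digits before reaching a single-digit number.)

2

527194 → 2520 → 0 (2 steps)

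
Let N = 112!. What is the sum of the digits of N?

112! = 197450685722107402353682037275992488341277868034975337796656295094902858969771811440894224355027779366597957338237853638272334919686385621811850780464277094400000000000000000000000000
Sum of its 183 digits: 765.

765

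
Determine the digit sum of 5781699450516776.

5+7+8+1+6+9+9+4+5+0+5+1+6+7+7+6 = 86

86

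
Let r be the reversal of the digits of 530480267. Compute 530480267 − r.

Reverse of 530480267 is 762084035.
530480267 − 762084035 = -231603768

-231603768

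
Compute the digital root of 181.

1+8+1 = 10
1+0 = 1

1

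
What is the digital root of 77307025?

7+7+3+0+7+0+2+5 = 31
3+1 = 4

4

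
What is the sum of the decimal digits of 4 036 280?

4+0+3+6+2+8+0 = 23

23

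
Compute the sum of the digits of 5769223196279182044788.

110

5+7+6+9+2+2+3+1+9+6+2+7+9+1+8+2+0+4+4+7+8+8 = 110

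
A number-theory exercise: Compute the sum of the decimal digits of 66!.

66! = 544344939077443064003729240247842752644293064388798874532860126869671081148416000000000000000
Sum of its 93 digits: 351.

351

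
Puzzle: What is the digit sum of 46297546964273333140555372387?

4+6+2+9+7+5+4+6+9+6+4+2+7+3+3+3+3+1+4+0+5+5+5+3+7+2+3+8+7 = 133

133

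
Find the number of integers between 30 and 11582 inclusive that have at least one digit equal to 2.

3892

The integers in [30, 11582] that have at least one digit equal to 2: 32, 42, 52, 62, 72, 82, …, 11572, 11582.
3892 qualify.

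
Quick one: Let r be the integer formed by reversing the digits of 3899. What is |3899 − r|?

6084

Reverse of 3899 is 9983.
|3899 − 9983| = 6084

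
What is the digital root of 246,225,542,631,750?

2+4+6+2+2+5+5+4+2+6+3+1+7+5+0 = 54
5+4 = 9

9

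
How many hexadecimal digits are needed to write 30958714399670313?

30958714399670313 in base 16 is 6DFCC9667EC029, which has 14 digits.

14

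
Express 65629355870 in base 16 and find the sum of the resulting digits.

80

65629355870 in base 16 is F47D07F5E.
Digit sum: 15+4+7+13+0+7+15+5+14 = 80.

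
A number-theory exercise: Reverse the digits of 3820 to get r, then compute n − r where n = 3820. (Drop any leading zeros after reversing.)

Reverse of 3820 is 283.
3820 − 283 = 3537

3537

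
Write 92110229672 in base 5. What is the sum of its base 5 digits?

28

92110229672 in base 5 is 3002120204322142.
Digit sum: 3+0+0+2+1+2+0+2+0+4+3+2+2+1+4+2 = 28.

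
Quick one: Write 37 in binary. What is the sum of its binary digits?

37 in base 2 is 100101.
Digit sum: 1+0+0+1+0+1 = 3.

3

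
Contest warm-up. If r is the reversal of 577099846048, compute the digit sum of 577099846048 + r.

62

Reversal of 577099846048 is 840648990775; 577099846048 + 840648990775 = 1417748836823.
Digit sum of 1417748836823: 1+4+1+7+7+4+8+8+3+6+8+2+3 = 62.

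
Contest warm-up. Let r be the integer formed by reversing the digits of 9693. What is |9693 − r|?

Reverse of 9693 is 3969.
|9693 − 3969| = 5724

5724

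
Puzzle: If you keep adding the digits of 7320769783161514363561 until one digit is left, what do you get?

7+3+2+0+7+6+9+7+8+3+1+6+1+5+1+4+3+6+3+5+6+1 = 94
9+4 = 13
1+3 = 4

4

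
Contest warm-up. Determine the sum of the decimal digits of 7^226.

7^226 = 98210301255363906664487239728796419564050075257618403455679615144424361729111752426867651415870494488227101170894548929332522449206049116736891102869406735762872925327934834667295953376185649
Sum of its 191 digits: 871.

871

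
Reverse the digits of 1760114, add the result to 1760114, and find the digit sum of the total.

Reversal of 1760114 is 4110671; 1760114 + 4110671 = 5870785.
Digit sum of 5870785: 5+8+7+0+7+8+5 = 40.

40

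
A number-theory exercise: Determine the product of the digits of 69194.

6×9×1×9×4 = 1944

1944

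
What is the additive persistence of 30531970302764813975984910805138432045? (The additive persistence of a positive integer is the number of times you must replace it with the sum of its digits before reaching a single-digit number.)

30531970302764813975984910805138432045 → 157 → 13 → 4 (3 steps)

3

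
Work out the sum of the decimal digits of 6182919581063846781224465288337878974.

190

6+1+8+2+9+1+9+5+8+1+0+6+3+8+4+6+7+8+1+2+2+4+4+6+5+2+8+8+3+3+7+8+7+8+9+7+4 = 190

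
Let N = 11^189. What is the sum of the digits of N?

11^189 = 66560640878719159452260744238782271597801640759531413409058314958175373696542935236118758257118341016463068069313345838952124043044429702857437843311651220308683764484848435173013763148611323402491
Sum of its 197 digits: 836.

836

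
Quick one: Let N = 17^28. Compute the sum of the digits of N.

17^28 = 28351092476867700887730107366063041
Sum of its 35 digits: 145.

145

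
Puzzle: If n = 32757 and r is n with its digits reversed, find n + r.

Reverse of 32757 is 75723.
32757 + 75723 = 108480

108480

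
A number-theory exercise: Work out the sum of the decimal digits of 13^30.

163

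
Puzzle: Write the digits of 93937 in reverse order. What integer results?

73939

Reversing 93937 gives 73939.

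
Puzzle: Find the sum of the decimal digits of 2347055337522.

48

2+3+4+7+0+5+5+3+3+7+5+2+2 = 48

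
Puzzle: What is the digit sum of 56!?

333

56! = 710998587804863451854045647463724949736497978881168458687447040000000000000
Sum of its 75 digits: 333.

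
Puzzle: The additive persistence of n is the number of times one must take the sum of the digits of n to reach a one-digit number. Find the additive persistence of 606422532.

606422532 → 30 → 3 (2 steps)

2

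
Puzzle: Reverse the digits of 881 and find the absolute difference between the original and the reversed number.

693

Reverse of 881 is 188.
|881 − 188| = 693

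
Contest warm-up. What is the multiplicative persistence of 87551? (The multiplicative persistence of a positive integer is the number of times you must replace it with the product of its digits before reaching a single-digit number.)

2

87551 → 1400 → 0 (2 steps)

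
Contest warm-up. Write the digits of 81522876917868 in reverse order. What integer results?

86871967822518

Reversing 81522876917868 gives 86871967822518.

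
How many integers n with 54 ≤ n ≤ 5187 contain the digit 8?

1385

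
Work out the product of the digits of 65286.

2880

6×5×2×8×6 = 2880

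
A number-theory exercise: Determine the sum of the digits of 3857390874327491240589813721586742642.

174

3+8+5+7+3+9+0+8+7+4+3+2+7+4+9+1+2+4+0+5+8+9+8+1+3+7+2+1+5+8+6+7+4+2+6+4+2 = 174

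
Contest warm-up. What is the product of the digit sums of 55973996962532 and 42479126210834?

S(55973996962532) = 5+5+9+7+3+9+9+6+9+6+2+5+3+2 = 80.
S(42479126210834) = 4+2+4+7+9+1+2+6+2+1+0+8+3+4 = 53.
80 · 53 = 4240.

4240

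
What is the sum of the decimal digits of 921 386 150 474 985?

9+2+1+3+8+6+1+5+0+4+7+4+9+8+5 = 72

72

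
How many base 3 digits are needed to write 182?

5

182 in base 3 is 20202, which has 5 digits.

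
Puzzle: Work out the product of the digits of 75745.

7×5×7×4×5 = 4900

4900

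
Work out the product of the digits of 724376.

7056

7×2×4×3×7×6 = 7056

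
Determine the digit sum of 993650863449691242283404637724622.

150

9+9+3+6+5+0+8+6+3+4+4+9+6+9+1+2+4+2+2+8+3+4+0+4+6+3+7+7+2+4+6+2+2 = 150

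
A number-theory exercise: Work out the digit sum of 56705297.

41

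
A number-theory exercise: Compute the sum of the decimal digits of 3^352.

3^352 = 884467056134897769177403028352204277531894146980966017349124212298943513062971345024451521058208349266478534208013045806724329989399740544099720742247653959918481338241
Sum of its 168 digits: 747.

747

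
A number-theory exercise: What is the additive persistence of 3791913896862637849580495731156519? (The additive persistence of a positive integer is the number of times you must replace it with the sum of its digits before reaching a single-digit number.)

3

3791913896862637849580495731156519 → 178 → 16 → 7 (3 steps)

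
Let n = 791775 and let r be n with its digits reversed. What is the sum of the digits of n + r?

36

Reversal of 791775 is 577197; 791775 + 577197 = 1368972.
Digit sum of 1368972: 1+3+6+8+9+7+2 = 36.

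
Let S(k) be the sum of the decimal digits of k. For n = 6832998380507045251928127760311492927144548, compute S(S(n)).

11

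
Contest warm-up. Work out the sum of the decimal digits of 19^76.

19^76 = 15320525866625537218795287885453358331658339579878215123638114580638887246697219368252185386738481
Sum of its 98 digits: 478.

478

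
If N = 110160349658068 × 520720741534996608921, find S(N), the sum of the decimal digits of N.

162

110160349658068 × 520720741534996608921 = 57362778961703679093006021868424628
Sum of its 35 digits: 162.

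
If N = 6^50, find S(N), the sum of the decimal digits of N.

6^50 = 808281277464764060643139600456536293376
Sum of its 39 digits: 171.

171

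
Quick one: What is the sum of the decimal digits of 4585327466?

50

4+5+8+5+3+2+7+4+6+6 = 50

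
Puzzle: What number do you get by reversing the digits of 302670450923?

Reversing 302670450923 gives 329054076203.

329054076203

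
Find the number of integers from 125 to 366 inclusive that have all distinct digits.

178

The integers in [125, 366] that have all distinct digits: 125, 126, 127, 128, 129, 130, …, 364, 365.
178 qualify.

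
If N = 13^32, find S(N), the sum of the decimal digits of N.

13^32 = 442779263776840698304313192148785281
Sum of its 36 digits: 169.

169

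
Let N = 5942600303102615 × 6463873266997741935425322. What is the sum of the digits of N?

174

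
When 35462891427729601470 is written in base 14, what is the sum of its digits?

128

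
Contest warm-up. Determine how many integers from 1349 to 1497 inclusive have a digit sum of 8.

4

The integers in [1349, 1497] that have a digit sum of 8: 1403, 1412, 1421, 1430.
4 qualify.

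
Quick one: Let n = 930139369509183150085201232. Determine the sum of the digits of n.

9+3+0+1+3+9+3+6+9+5+0+9+1+8+3+1+5+0+0+8+5+2+0+1+2+3+2 = 98

98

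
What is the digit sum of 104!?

104! = 10299016745145627623848583864765044283053772454999072182325491776887871732475287174542709871683888003235965704141638377695179741979175588724736000000000000000000000000
Sum of its 167 digits: 702.

702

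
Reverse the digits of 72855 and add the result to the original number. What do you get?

Reverse of 72855 is 55827.
72855 + 55827 = 128682

128682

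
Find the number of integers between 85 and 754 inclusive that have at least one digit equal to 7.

171

The integers in [85, 754] that have at least one digit equal to 7: 87, 97, 107, 117, 127, 137, …, 753, 754.
171 qualify.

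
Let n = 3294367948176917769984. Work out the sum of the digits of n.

3+2+9+4+3+6+7+9+4+8+1+7+6+9+1+7+7+6+9+9+8+4 = 129

129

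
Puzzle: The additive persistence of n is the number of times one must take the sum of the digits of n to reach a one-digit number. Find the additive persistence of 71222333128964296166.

3

71222333128964296166 → 83 → 11 → 2 (3 steps)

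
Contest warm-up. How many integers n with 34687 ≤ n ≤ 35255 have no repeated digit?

236

The integers in [34687, 35255] that have no repeated digit: 34687, 34689, 34690, 34691, 34692, 34695, …, 35248, 35249.
236 qualify.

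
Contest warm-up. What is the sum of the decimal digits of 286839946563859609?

106

2+8+6+8+3+9+9+4+6+5+6+3+8+5+9+6+0+9 = 106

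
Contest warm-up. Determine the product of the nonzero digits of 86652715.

100800

8×6×6×5×2×7×1×5 = 100800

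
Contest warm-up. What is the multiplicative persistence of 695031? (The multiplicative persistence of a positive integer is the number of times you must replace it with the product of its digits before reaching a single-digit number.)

1

695031 → 0 (1 step)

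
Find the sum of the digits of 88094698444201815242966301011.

8+8+0+9+4+6+9+8+4+4+4+2+0+1+8+1+5+2+4+2+9+6+6+3+0+1+0+1+1 = 116

116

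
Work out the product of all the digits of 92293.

9×2×2×9×3 = 972

972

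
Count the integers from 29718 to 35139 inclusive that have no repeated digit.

1471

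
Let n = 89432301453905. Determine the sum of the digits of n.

56

8+9+4+3+2+3+0+1+4+5+3+9+0+5 = 56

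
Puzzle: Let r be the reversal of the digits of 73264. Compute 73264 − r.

27027

Reverse of 73264 is 46237.
73264 − 46237 = 27027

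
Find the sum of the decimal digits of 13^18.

91

13^18 = 112455406951957393129
Sum of its 21 digits: 91.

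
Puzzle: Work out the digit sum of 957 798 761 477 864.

9+5+7+7+9+8+7+6+1+4+7+7+8+6+4 = 95

95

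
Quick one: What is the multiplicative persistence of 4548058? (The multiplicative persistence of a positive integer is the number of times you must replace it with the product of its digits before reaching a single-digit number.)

4548058 → 0 (1 step)

1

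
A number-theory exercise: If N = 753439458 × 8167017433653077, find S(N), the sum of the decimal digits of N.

114

753439458 × 8167017433653077 = 6153353188688125294912266
Sum of its 25 digits: 114.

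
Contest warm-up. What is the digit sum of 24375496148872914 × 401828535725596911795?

24375496148872914 × 401828535725596911795 = 9794769925086529662894091968322620630
Sum of its 37 digits: 189.

189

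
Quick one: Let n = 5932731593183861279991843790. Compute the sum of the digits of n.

5+9+3+2+7+3+1+5+9+3+1+8+3+8+6+1+2+7+9+9+9+1+8+4+3+7+9+0 = 142

142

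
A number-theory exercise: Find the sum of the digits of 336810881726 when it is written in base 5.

30

336810881726 in base 5 is 21004242041203401.
Digit sum: 2+1+0+0+4+2+4+2+0+4+1+2+0+3+4+0+1 = 30.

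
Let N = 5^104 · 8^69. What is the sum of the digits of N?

5^104 · 8^69 = 1014120480182583521197362564300800000000000000000000000000000000000000000000000000000000000000000000000000000000000000000000000000000000
Sum of its 136 digits: 110.

110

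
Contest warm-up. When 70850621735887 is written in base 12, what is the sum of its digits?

81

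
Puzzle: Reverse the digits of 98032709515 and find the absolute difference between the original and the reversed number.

46441986426

Reverse of 98032709515 is 51590723089.
|98032709515 − 51590723089| = 46441986426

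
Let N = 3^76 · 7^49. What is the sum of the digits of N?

3^76 · 7^49 = 468834237559674969876121513876660541629540962953902441910773290906572326081047
Sum of its 78 digits: 360.

360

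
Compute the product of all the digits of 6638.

6×6×3×8 = 864

864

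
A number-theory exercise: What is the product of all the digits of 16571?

210

1×6×5×7×1 = 210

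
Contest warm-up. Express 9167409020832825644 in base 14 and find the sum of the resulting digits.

102

9167409020832825644 in base 14 is 42D000BA0C9599C60.
Digit sum: 4+2+13+0+0+0+11+10+0+12+9+5+9+9+12+6+0 = 102.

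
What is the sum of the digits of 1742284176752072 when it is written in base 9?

1742284176752072 in base 9 is 8413821886747302.
Digit sum: 8+4+1+3+8+2+1+8+8+6+7+4+7+3+0+2 = 72.

72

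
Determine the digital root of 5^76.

4

The digital root of n equals n mod 9 (or 9 when 9 | n), so we need 5^76 mod 9.
5^76 ≡ 4 (mod 9), so the digital root is 4.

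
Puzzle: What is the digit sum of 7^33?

127

7^33 = 7730993719707444524137094407
Sum of its 28 digits: 127.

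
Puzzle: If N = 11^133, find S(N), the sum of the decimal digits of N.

11^133 = 3200568495929836678645715734694833226102885454586195875169693056931408048977961093948842811959452328494413423153999203723966986522574735131
Sum of its 139 digits: 677.

677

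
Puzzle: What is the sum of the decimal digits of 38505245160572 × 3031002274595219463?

38505245160572 × 3031002274595219463 = 116709485665540298487887014612836
Sum of its 33 digits: 159.

159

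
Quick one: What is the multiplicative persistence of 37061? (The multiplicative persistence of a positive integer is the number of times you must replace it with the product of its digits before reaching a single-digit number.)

37061 → 0 (1 step)

1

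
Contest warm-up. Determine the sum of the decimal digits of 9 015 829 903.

9+0+1+5+8+2+9+9+0+3 = 46

46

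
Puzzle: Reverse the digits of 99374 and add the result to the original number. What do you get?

146773

Reverse of 99374 is 47399.
99374 + 47399 = 146773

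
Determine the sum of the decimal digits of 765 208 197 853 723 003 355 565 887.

128

7+6+5+2+0+8+1+9+7+8+5+3+7+2+3+0+0+3+3+5+5+5+6+5+8+8+7 = 128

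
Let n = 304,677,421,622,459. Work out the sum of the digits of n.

3+0+4+6+7+7+4+2+1+6+2+2+4+5+9 = 62

62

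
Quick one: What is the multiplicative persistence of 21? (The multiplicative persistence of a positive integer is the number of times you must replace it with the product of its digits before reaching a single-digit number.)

21 → 2 (1 step)

1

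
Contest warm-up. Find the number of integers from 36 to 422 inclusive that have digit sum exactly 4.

The integers in [36, 422] that have digit sum exactly 4: 40, 103, 112, 121, 130, 202, …, 310, 400.
11 qualify.

11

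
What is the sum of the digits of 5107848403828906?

5+1+0+7+8+4+8+4+0+3+8+2+8+9+0+6 = 73

73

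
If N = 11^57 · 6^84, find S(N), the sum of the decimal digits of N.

11^57 · 6^84 = 52977088434422305345647398276609618749694425248636981295934512442217739770620154367240879523917987366558502542119046811222016
Sum of its 125 digits: 567.

567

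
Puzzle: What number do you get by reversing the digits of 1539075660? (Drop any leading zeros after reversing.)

665709351

Reversing 1539075660 gives 665709351.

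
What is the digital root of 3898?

1

3+8+9+8 = 28
2+8 = 10
1+0 = 1
(Equivalently, 3898 mod 9 = 1.)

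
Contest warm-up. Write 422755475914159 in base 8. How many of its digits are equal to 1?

2

422755475914159 in base 8 is 14007715575776657.
The digit 1 appears 2 times.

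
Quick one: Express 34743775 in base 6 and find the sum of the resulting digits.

25

34743775 in base 6 is 3240402451.
Digit sum: 3+2+4+0+4+0+2+4+5+1 = 25.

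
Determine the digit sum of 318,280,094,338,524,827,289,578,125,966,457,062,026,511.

3+1+8+2+8+0+0+9+4+3+3+8+5+2+4+8+2+7+2+8+9+5+7+8+1+2+5+9+6+6+4+5+7+0+6+2+0+2+6+5+1+1 = 184

184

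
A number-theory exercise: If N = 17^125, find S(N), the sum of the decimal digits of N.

17^125 = 6399045118104739926843645817864480724246879329709338870617503637897767625846028236561011936847015338048398190448666478136329120756778132774986819761647057
Sum of its 154 digits: 746.

746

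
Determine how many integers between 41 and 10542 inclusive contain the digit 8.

3534

The integers in [41, 10542] that contain the digit 8: 48, 58, 68, 78, 80, 81, …, 10528, 10538.
3534 qualify.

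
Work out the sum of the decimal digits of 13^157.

778

13^157 = 7746514037004662380490443660479175970190055397714700057977017348987904750979429096171534882419353567732056916203644824114616429634202557168940767124518984298812441745291260733
Sum of its 175 digits: 778.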